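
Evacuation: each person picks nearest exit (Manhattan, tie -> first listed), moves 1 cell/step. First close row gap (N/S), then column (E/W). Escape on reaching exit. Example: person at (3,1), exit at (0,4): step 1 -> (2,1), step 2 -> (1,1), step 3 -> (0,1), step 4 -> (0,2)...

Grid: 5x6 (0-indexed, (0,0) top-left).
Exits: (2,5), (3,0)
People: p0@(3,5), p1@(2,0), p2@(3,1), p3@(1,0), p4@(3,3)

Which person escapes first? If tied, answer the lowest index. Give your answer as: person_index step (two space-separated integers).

Step 1: p0:(3,5)->(2,5)->EXIT | p1:(2,0)->(3,0)->EXIT | p2:(3,1)->(3,0)->EXIT | p3:(1,0)->(2,0) | p4:(3,3)->(2,3)
Step 2: p0:escaped | p1:escaped | p2:escaped | p3:(2,0)->(3,0)->EXIT | p4:(2,3)->(2,4)
Step 3: p0:escaped | p1:escaped | p2:escaped | p3:escaped | p4:(2,4)->(2,5)->EXIT
Exit steps: [1, 1, 1, 2, 3]
First to escape: p0 at step 1

Answer: 0 1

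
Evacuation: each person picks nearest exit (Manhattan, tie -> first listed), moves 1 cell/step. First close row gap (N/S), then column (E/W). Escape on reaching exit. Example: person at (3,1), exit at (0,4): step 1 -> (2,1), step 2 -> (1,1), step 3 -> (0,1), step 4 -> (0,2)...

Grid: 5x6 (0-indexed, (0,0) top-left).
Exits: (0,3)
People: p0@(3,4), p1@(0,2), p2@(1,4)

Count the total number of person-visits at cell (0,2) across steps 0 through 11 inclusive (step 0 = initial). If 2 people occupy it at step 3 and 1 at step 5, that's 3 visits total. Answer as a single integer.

Answer: 1

Derivation:
Step 0: p0@(3,4) p1@(0,2) p2@(1,4) -> at (0,2): 1 [p1], cum=1
Step 1: p0@(2,4) p1@ESC p2@(0,4) -> at (0,2): 0 [-], cum=1
Step 2: p0@(1,4) p1@ESC p2@ESC -> at (0,2): 0 [-], cum=1
Step 3: p0@(0,4) p1@ESC p2@ESC -> at (0,2): 0 [-], cum=1
Step 4: p0@ESC p1@ESC p2@ESC -> at (0,2): 0 [-], cum=1
Total visits = 1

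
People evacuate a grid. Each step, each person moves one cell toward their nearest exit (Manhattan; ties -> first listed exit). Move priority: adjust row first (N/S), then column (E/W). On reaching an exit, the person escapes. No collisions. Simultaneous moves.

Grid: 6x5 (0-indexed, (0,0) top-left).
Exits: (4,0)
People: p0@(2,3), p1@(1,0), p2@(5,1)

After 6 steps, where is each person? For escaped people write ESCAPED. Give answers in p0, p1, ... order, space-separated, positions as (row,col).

Step 1: p0:(2,3)->(3,3) | p1:(1,0)->(2,0) | p2:(5,1)->(4,1)
Step 2: p0:(3,3)->(4,3) | p1:(2,0)->(3,0) | p2:(4,1)->(4,0)->EXIT
Step 3: p0:(4,3)->(4,2) | p1:(3,0)->(4,0)->EXIT | p2:escaped
Step 4: p0:(4,2)->(4,1) | p1:escaped | p2:escaped
Step 5: p0:(4,1)->(4,0)->EXIT | p1:escaped | p2:escaped

ESCAPED ESCAPED ESCAPED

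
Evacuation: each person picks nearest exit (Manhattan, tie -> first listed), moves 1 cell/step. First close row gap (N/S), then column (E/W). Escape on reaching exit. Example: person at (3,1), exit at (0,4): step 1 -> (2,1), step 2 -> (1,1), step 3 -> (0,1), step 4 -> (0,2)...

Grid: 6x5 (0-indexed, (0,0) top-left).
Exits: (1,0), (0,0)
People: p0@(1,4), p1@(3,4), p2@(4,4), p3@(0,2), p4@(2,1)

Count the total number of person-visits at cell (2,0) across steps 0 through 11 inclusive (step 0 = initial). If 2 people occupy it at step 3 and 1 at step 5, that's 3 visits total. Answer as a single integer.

Answer: 0

Derivation:
Step 0: p0@(1,4) p1@(3,4) p2@(4,4) p3@(0,2) p4@(2,1) -> at (2,0): 0 [-], cum=0
Step 1: p0@(1,3) p1@(2,4) p2@(3,4) p3@(0,1) p4@(1,1) -> at (2,0): 0 [-], cum=0
Step 2: p0@(1,2) p1@(1,4) p2@(2,4) p3@ESC p4@ESC -> at (2,0): 0 [-], cum=0
Step 3: p0@(1,1) p1@(1,3) p2@(1,4) p3@ESC p4@ESC -> at (2,0): 0 [-], cum=0
Step 4: p0@ESC p1@(1,2) p2@(1,3) p3@ESC p4@ESC -> at (2,0): 0 [-], cum=0
Step 5: p0@ESC p1@(1,1) p2@(1,2) p3@ESC p4@ESC -> at (2,0): 0 [-], cum=0
Step 6: p0@ESC p1@ESC p2@(1,1) p3@ESC p4@ESC -> at (2,0): 0 [-], cum=0
Step 7: p0@ESC p1@ESC p2@ESC p3@ESC p4@ESC -> at (2,0): 0 [-], cum=0
Total visits = 0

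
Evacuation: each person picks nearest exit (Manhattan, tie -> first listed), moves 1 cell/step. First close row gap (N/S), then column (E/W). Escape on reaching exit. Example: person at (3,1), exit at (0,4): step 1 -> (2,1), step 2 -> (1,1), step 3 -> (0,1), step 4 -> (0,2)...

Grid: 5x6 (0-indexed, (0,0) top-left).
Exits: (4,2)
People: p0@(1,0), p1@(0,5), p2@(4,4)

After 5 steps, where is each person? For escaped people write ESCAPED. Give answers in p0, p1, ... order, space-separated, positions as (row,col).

Step 1: p0:(1,0)->(2,0) | p1:(0,5)->(1,5) | p2:(4,4)->(4,3)
Step 2: p0:(2,0)->(3,0) | p1:(1,5)->(2,5) | p2:(4,3)->(4,2)->EXIT
Step 3: p0:(3,0)->(4,0) | p1:(2,5)->(3,5) | p2:escaped
Step 4: p0:(4,0)->(4,1) | p1:(3,5)->(4,5) | p2:escaped
Step 5: p0:(4,1)->(4,2)->EXIT | p1:(4,5)->(4,4) | p2:escaped

ESCAPED (4,4) ESCAPED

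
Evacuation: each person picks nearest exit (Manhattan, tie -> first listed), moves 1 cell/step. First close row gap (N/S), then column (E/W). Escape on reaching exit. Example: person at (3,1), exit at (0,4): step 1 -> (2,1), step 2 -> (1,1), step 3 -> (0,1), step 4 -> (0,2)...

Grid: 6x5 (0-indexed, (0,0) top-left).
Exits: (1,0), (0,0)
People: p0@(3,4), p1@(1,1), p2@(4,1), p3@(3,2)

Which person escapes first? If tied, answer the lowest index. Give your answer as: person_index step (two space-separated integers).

Answer: 1 1

Derivation:
Step 1: p0:(3,4)->(2,4) | p1:(1,1)->(1,0)->EXIT | p2:(4,1)->(3,1) | p3:(3,2)->(2,2)
Step 2: p0:(2,4)->(1,4) | p1:escaped | p2:(3,1)->(2,1) | p3:(2,2)->(1,2)
Step 3: p0:(1,4)->(1,3) | p1:escaped | p2:(2,1)->(1,1) | p3:(1,2)->(1,1)
Step 4: p0:(1,3)->(1,2) | p1:escaped | p2:(1,1)->(1,0)->EXIT | p3:(1,1)->(1,0)->EXIT
Step 5: p0:(1,2)->(1,1) | p1:escaped | p2:escaped | p3:escaped
Step 6: p0:(1,1)->(1,0)->EXIT | p1:escaped | p2:escaped | p3:escaped
Exit steps: [6, 1, 4, 4]
First to escape: p1 at step 1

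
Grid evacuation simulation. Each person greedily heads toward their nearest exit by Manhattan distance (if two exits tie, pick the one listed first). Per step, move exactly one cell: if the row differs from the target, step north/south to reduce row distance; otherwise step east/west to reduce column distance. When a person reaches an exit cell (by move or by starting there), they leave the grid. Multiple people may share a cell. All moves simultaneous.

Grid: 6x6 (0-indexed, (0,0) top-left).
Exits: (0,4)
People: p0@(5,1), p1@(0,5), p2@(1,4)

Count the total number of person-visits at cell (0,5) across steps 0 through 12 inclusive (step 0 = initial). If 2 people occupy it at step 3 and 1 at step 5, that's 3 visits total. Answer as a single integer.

Answer: 1

Derivation:
Step 0: p0@(5,1) p1@(0,5) p2@(1,4) -> at (0,5): 1 [p1], cum=1
Step 1: p0@(4,1) p1@ESC p2@ESC -> at (0,5): 0 [-], cum=1
Step 2: p0@(3,1) p1@ESC p2@ESC -> at (0,5): 0 [-], cum=1
Step 3: p0@(2,1) p1@ESC p2@ESC -> at (0,5): 0 [-], cum=1
Step 4: p0@(1,1) p1@ESC p2@ESC -> at (0,5): 0 [-], cum=1
Step 5: p0@(0,1) p1@ESC p2@ESC -> at (0,5): 0 [-], cum=1
Step 6: p0@(0,2) p1@ESC p2@ESC -> at (0,5): 0 [-], cum=1
Step 7: p0@(0,3) p1@ESC p2@ESC -> at (0,5): 0 [-], cum=1
Step 8: p0@ESC p1@ESC p2@ESC -> at (0,5): 0 [-], cum=1
Total visits = 1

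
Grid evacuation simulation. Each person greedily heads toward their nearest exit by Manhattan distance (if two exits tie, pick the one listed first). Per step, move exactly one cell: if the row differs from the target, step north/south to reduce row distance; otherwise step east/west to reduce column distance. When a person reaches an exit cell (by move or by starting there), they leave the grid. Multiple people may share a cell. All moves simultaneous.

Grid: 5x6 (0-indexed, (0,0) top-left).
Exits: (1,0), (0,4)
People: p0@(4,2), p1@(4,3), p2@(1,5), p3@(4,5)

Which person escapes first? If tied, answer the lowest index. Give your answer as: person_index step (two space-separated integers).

Answer: 2 2

Derivation:
Step 1: p0:(4,2)->(3,2) | p1:(4,3)->(3,3) | p2:(1,5)->(0,5) | p3:(4,5)->(3,5)
Step 2: p0:(3,2)->(2,2) | p1:(3,3)->(2,3) | p2:(0,5)->(0,4)->EXIT | p3:(3,5)->(2,5)
Step 3: p0:(2,2)->(1,2) | p1:(2,3)->(1,3) | p2:escaped | p3:(2,5)->(1,5)
Step 4: p0:(1,2)->(1,1) | p1:(1,3)->(0,3) | p2:escaped | p3:(1,5)->(0,5)
Step 5: p0:(1,1)->(1,0)->EXIT | p1:(0,3)->(0,4)->EXIT | p2:escaped | p3:(0,5)->(0,4)->EXIT
Exit steps: [5, 5, 2, 5]
First to escape: p2 at step 2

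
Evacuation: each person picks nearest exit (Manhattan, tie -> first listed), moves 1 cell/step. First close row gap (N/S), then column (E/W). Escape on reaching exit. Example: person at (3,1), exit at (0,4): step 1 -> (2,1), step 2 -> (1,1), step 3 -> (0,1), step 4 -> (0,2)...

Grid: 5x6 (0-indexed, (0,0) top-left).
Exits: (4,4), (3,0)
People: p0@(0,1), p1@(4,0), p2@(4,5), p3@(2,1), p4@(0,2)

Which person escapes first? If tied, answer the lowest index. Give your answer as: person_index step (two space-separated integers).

Step 1: p0:(0,1)->(1,1) | p1:(4,0)->(3,0)->EXIT | p2:(4,5)->(4,4)->EXIT | p3:(2,1)->(3,1) | p4:(0,2)->(1,2)
Step 2: p0:(1,1)->(2,1) | p1:escaped | p2:escaped | p3:(3,1)->(3,0)->EXIT | p4:(1,2)->(2,2)
Step 3: p0:(2,1)->(3,1) | p1:escaped | p2:escaped | p3:escaped | p4:(2,2)->(3,2)
Step 4: p0:(3,1)->(3,0)->EXIT | p1:escaped | p2:escaped | p3:escaped | p4:(3,2)->(3,1)
Step 5: p0:escaped | p1:escaped | p2:escaped | p3:escaped | p4:(3,1)->(3,0)->EXIT
Exit steps: [4, 1, 1, 2, 5]
First to escape: p1 at step 1

Answer: 1 1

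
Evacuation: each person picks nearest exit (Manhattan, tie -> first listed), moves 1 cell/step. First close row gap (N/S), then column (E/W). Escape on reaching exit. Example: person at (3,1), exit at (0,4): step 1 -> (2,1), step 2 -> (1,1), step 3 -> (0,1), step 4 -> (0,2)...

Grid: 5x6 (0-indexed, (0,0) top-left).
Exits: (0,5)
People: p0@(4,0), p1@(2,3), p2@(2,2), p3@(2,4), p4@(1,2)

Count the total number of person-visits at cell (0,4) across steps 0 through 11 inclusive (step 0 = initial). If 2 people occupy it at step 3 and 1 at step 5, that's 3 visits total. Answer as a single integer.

Step 0: p0@(4,0) p1@(2,3) p2@(2,2) p3@(2,4) p4@(1,2) -> at (0,4): 0 [-], cum=0
Step 1: p0@(3,0) p1@(1,3) p2@(1,2) p3@(1,4) p4@(0,2) -> at (0,4): 0 [-], cum=0
Step 2: p0@(2,0) p1@(0,3) p2@(0,2) p3@(0,4) p4@(0,3) -> at (0,4): 1 [p3], cum=1
Step 3: p0@(1,0) p1@(0,4) p2@(0,3) p3@ESC p4@(0,4) -> at (0,4): 2 [p1,p4], cum=3
Step 4: p0@(0,0) p1@ESC p2@(0,4) p3@ESC p4@ESC -> at (0,4): 1 [p2], cum=4
Step 5: p0@(0,1) p1@ESC p2@ESC p3@ESC p4@ESC -> at (0,4): 0 [-], cum=4
Step 6: p0@(0,2) p1@ESC p2@ESC p3@ESC p4@ESC -> at (0,4): 0 [-], cum=4
Step 7: p0@(0,3) p1@ESC p2@ESC p3@ESC p4@ESC -> at (0,4): 0 [-], cum=4
Step 8: p0@(0,4) p1@ESC p2@ESC p3@ESC p4@ESC -> at (0,4): 1 [p0], cum=5
Step 9: p0@ESC p1@ESC p2@ESC p3@ESC p4@ESC -> at (0,4): 0 [-], cum=5
Total visits = 5

Answer: 5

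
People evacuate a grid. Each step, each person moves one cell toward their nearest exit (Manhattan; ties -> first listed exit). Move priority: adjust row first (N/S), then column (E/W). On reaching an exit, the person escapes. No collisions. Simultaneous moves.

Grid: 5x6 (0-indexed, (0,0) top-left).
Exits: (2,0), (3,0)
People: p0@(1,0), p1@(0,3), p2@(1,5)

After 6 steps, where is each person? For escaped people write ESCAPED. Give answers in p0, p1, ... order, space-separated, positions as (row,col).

Step 1: p0:(1,0)->(2,0)->EXIT | p1:(0,3)->(1,3) | p2:(1,5)->(2,5)
Step 2: p0:escaped | p1:(1,3)->(2,3) | p2:(2,5)->(2,4)
Step 3: p0:escaped | p1:(2,3)->(2,2) | p2:(2,4)->(2,3)
Step 4: p0:escaped | p1:(2,2)->(2,1) | p2:(2,3)->(2,2)
Step 5: p0:escaped | p1:(2,1)->(2,0)->EXIT | p2:(2,2)->(2,1)
Step 6: p0:escaped | p1:escaped | p2:(2,1)->(2,0)->EXIT

ESCAPED ESCAPED ESCAPED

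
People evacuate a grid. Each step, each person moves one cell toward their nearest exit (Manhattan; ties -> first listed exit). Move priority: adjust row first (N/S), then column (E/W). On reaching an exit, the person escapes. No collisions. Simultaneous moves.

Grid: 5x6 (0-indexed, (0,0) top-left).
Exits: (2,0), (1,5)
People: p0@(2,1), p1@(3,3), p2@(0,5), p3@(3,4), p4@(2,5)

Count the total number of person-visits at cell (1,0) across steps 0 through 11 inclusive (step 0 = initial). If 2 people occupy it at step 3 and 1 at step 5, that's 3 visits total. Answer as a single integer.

Step 0: p0@(2,1) p1@(3,3) p2@(0,5) p3@(3,4) p4@(2,5) -> at (1,0): 0 [-], cum=0
Step 1: p0@ESC p1@(2,3) p2@ESC p3@(2,4) p4@ESC -> at (1,0): 0 [-], cum=0
Step 2: p0@ESC p1@(2,2) p2@ESC p3@(1,4) p4@ESC -> at (1,0): 0 [-], cum=0
Step 3: p0@ESC p1@(2,1) p2@ESC p3@ESC p4@ESC -> at (1,0): 0 [-], cum=0
Step 4: p0@ESC p1@ESC p2@ESC p3@ESC p4@ESC -> at (1,0): 0 [-], cum=0
Total visits = 0

Answer: 0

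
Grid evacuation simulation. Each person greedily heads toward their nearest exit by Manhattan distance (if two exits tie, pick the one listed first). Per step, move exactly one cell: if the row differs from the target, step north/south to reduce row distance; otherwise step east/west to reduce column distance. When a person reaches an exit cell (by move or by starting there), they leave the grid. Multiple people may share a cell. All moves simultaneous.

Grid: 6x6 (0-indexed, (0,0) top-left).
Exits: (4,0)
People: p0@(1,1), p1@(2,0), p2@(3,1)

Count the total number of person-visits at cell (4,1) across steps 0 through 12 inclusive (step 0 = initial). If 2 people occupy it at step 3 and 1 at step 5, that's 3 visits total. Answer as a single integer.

Answer: 2

Derivation:
Step 0: p0@(1,1) p1@(2,0) p2@(3,1) -> at (4,1): 0 [-], cum=0
Step 1: p0@(2,1) p1@(3,0) p2@(4,1) -> at (4,1): 1 [p2], cum=1
Step 2: p0@(3,1) p1@ESC p2@ESC -> at (4,1): 0 [-], cum=1
Step 3: p0@(4,1) p1@ESC p2@ESC -> at (4,1): 1 [p0], cum=2
Step 4: p0@ESC p1@ESC p2@ESC -> at (4,1): 0 [-], cum=2
Total visits = 2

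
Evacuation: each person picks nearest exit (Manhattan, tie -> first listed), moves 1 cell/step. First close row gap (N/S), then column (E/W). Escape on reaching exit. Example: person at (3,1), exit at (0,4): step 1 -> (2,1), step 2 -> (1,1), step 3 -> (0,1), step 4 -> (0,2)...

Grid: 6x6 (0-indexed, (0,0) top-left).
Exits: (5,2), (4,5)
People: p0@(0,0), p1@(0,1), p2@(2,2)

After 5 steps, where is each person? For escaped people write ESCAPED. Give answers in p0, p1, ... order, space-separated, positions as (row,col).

Step 1: p0:(0,0)->(1,0) | p1:(0,1)->(1,1) | p2:(2,2)->(3,2)
Step 2: p0:(1,0)->(2,0) | p1:(1,1)->(2,1) | p2:(3,2)->(4,2)
Step 3: p0:(2,0)->(3,0) | p1:(2,1)->(3,1) | p2:(4,2)->(5,2)->EXIT
Step 4: p0:(3,0)->(4,0) | p1:(3,1)->(4,1) | p2:escaped
Step 5: p0:(4,0)->(5,0) | p1:(4,1)->(5,1) | p2:escaped

(5,0) (5,1) ESCAPED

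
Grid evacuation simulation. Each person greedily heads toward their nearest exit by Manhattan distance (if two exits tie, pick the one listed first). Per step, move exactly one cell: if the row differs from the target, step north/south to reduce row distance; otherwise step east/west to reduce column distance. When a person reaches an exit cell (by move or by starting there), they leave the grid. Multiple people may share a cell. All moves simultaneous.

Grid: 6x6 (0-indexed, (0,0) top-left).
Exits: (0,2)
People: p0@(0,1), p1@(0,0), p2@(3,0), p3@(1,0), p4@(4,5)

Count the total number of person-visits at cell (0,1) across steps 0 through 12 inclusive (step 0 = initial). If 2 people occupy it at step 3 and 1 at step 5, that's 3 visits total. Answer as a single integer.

Answer: 4

Derivation:
Step 0: p0@(0,1) p1@(0,0) p2@(3,0) p3@(1,0) p4@(4,5) -> at (0,1): 1 [p0], cum=1
Step 1: p0@ESC p1@(0,1) p2@(2,0) p3@(0,0) p4@(3,5) -> at (0,1): 1 [p1], cum=2
Step 2: p0@ESC p1@ESC p2@(1,0) p3@(0,1) p4@(2,5) -> at (0,1): 1 [p3], cum=3
Step 3: p0@ESC p1@ESC p2@(0,0) p3@ESC p4@(1,5) -> at (0,1): 0 [-], cum=3
Step 4: p0@ESC p1@ESC p2@(0,1) p3@ESC p4@(0,5) -> at (0,1): 1 [p2], cum=4
Step 5: p0@ESC p1@ESC p2@ESC p3@ESC p4@(0,4) -> at (0,1): 0 [-], cum=4
Step 6: p0@ESC p1@ESC p2@ESC p3@ESC p4@(0,3) -> at (0,1): 0 [-], cum=4
Step 7: p0@ESC p1@ESC p2@ESC p3@ESC p4@ESC -> at (0,1): 0 [-], cum=4
Total visits = 4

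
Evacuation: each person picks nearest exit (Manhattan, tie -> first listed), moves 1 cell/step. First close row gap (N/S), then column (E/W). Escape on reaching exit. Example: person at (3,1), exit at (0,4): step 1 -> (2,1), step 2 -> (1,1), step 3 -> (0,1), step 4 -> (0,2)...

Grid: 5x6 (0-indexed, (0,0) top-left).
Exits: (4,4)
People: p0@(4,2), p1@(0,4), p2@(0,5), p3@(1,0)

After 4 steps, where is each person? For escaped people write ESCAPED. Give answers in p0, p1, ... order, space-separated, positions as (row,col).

Step 1: p0:(4,2)->(4,3) | p1:(0,4)->(1,4) | p2:(0,5)->(1,5) | p3:(1,0)->(2,0)
Step 2: p0:(4,3)->(4,4)->EXIT | p1:(1,4)->(2,4) | p2:(1,5)->(2,5) | p3:(2,0)->(3,0)
Step 3: p0:escaped | p1:(2,4)->(3,4) | p2:(2,5)->(3,5) | p3:(3,0)->(4,0)
Step 4: p0:escaped | p1:(3,4)->(4,4)->EXIT | p2:(3,5)->(4,5) | p3:(4,0)->(4,1)

ESCAPED ESCAPED (4,5) (4,1)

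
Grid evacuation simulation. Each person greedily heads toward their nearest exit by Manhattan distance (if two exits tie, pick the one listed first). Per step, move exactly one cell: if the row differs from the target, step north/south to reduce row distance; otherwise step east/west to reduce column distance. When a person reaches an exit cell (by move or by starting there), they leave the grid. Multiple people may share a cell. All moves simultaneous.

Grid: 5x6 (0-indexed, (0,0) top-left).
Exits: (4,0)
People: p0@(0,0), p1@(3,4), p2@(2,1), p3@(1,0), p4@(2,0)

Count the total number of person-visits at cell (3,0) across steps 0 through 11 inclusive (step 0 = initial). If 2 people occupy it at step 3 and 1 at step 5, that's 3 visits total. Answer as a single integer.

Step 0: p0@(0,0) p1@(3,4) p2@(2,1) p3@(1,0) p4@(2,0) -> at (3,0): 0 [-], cum=0
Step 1: p0@(1,0) p1@(4,4) p2@(3,1) p3@(2,0) p4@(3,0) -> at (3,0): 1 [p4], cum=1
Step 2: p0@(2,0) p1@(4,3) p2@(4,1) p3@(3,0) p4@ESC -> at (3,0): 1 [p3], cum=2
Step 3: p0@(3,0) p1@(4,2) p2@ESC p3@ESC p4@ESC -> at (3,0): 1 [p0], cum=3
Step 4: p0@ESC p1@(4,1) p2@ESC p3@ESC p4@ESC -> at (3,0): 0 [-], cum=3
Step 5: p0@ESC p1@ESC p2@ESC p3@ESC p4@ESC -> at (3,0): 0 [-], cum=3
Total visits = 3

Answer: 3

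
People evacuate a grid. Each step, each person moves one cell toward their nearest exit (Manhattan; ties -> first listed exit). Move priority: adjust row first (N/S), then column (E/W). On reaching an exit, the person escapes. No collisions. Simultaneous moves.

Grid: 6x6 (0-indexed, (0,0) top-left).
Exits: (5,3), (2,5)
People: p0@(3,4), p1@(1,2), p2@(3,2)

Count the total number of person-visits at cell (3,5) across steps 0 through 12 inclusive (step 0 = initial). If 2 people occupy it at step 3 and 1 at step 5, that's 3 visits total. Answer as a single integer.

Step 0: p0@(3,4) p1@(1,2) p2@(3,2) -> at (3,5): 0 [-], cum=0
Step 1: p0@(2,4) p1@(2,2) p2@(4,2) -> at (3,5): 0 [-], cum=0
Step 2: p0@ESC p1@(2,3) p2@(5,2) -> at (3,5): 0 [-], cum=0
Step 3: p0@ESC p1@(2,4) p2@ESC -> at (3,5): 0 [-], cum=0
Step 4: p0@ESC p1@ESC p2@ESC -> at (3,5): 0 [-], cum=0
Total visits = 0

Answer: 0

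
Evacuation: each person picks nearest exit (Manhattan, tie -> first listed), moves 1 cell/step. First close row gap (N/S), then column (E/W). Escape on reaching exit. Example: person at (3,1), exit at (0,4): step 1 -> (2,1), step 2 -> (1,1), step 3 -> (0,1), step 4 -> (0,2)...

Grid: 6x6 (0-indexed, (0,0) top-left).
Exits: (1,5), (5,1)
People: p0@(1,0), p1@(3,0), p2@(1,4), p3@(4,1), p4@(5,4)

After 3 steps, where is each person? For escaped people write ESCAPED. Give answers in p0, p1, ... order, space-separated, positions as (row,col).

Step 1: p0:(1,0)->(1,1) | p1:(3,0)->(4,0) | p2:(1,4)->(1,5)->EXIT | p3:(4,1)->(5,1)->EXIT | p4:(5,4)->(5,3)
Step 2: p0:(1,1)->(1,2) | p1:(4,0)->(5,0) | p2:escaped | p3:escaped | p4:(5,3)->(5,2)
Step 3: p0:(1,2)->(1,3) | p1:(5,0)->(5,1)->EXIT | p2:escaped | p3:escaped | p4:(5,2)->(5,1)->EXIT

(1,3) ESCAPED ESCAPED ESCAPED ESCAPED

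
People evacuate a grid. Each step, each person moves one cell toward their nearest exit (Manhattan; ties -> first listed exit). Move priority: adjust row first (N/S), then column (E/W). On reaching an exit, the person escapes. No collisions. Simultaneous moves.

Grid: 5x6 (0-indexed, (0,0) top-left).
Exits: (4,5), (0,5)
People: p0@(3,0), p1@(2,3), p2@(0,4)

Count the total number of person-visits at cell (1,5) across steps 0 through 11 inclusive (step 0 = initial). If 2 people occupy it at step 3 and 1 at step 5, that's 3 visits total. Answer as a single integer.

Step 0: p0@(3,0) p1@(2,3) p2@(0,4) -> at (1,5): 0 [-], cum=0
Step 1: p0@(4,0) p1@(3,3) p2@ESC -> at (1,5): 0 [-], cum=0
Step 2: p0@(4,1) p1@(4,3) p2@ESC -> at (1,5): 0 [-], cum=0
Step 3: p0@(4,2) p1@(4,4) p2@ESC -> at (1,5): 0 [-], cum=0
Step 4: p0@(4,3) p1@ESC p2@ESC -> at (1,5): 0 [-], cum=0
Step 5: p0@(4,4) p1@ESC p2@ESC -> at (1,5): 0 [-], cum=0
Step 6: p0@ESC p1@ESC p2@ESC -> at (1,5): 0 [-], cum=0
Total visits = 0

Answer: 0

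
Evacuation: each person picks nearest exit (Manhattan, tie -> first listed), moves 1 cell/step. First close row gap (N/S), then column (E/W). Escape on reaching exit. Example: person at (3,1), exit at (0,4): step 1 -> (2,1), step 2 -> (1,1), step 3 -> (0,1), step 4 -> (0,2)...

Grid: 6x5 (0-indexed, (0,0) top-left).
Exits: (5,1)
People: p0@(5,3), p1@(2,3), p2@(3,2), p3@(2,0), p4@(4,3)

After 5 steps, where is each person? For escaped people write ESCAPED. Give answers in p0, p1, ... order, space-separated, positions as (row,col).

Step 1: p0:(5,3)->(5,2) | p1:(2,3)->(3,3) | p2:(3,2)->(4,2) | p3:(2,0)->(3,0) | p4:(4,3)->(5,3)
Step 2: p0:(5,2)->(5,1)->EXIT | p1:(3,3)->(4,3) | p2:(4,2)->(5,2) | p3:(3,0)->(4,0) | p4:(5,3)->(5,2)
Step 3: p0:escaped | p1:(4,3)->(5,3) | p2:(5,2)->(5,1)->EXIT | p3:(4,0)->(5,0) | p4:(5,2)->(5,1)->EXIT
Step 4: p0:escaped | p1:(5,3)->(5,2) | p2:escaped | p3:(5,0)->(5,1)->EXIT | p4:escaped
Step 5: p0:escaped | p1:(5,2)->(5,1)->EXIT | p2:escaped | p3:escaped | p4:escaped

ESCAPED ESCAPED ESCAPED ESCAPED ESCAPED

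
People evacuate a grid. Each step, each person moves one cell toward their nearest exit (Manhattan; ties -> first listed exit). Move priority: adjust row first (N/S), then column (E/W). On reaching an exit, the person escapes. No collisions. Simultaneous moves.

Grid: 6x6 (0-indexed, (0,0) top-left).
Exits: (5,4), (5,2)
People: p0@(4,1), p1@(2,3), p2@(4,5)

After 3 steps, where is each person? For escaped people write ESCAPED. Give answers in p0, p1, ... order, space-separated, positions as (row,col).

Step 1: p0:(4,1)->(5,1) | p1:(2,3)->(3,3) | p2:(4,5)->(5,5)
Step 2: p0:(5,1)->(5,2)->EXIT | p1:(3,3)->(4,3) | p2:(5,5)->(5,4)->EXIT
Step 3: p0:escaped | p1:(4,3)->(5,3) | p2:escaped

ESCAPED (5,3) ESCAPED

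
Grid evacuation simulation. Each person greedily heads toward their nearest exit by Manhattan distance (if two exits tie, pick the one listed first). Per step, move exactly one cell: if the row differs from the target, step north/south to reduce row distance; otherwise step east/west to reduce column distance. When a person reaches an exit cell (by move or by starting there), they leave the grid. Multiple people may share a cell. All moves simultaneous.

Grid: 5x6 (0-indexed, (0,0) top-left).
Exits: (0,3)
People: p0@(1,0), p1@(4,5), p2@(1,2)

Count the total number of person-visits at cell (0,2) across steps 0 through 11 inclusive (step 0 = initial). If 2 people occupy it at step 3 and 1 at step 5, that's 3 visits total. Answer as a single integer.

Answer: 2

Derivation:
Step 0: p0@(1,0) p1@(4,5) p2@(1,2) -> at (0,2): 0 [-], cum=0
Step 1: p0@(0,0) p1@(3,5) p2@(0,2) -> at (0,2): 1 [p2], cum=1
Step 2: p0@(0,1) p1@(2,5) p2@ESC -> at (0,2): 0 [-], cum=1
Step 3: p0@(0,2) p1@(1,5) p2@ESC -> at (0,2): 1 [p0], cum=2
Step 4: p0@ESC p1@(0,5) p2@ESC -> at (0,2): 0 [-], cum=2
Step 5: p0@ESC p1@(0,4) p2@ESC -> at (0,2): 0 [-], cum=2
Step 6: p0@ESC p1@ESC p2@ESC -> at (0,2): 0 [-], cum=2
Total visits = 2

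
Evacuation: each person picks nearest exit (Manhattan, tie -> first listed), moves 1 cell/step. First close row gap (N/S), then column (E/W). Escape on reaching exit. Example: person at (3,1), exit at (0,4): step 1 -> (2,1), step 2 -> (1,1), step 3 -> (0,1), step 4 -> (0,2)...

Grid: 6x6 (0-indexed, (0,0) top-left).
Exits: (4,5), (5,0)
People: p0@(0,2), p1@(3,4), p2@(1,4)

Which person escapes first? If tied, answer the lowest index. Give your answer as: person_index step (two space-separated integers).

Answer: 1 2

Derivation:
Step 1: p0:(0,2)->(1,2) | p1:(3,4)->(4,4) | p2:(1,4)->(2,4)
Step 2: p0:(1,2)->(2,2) | p1:(4,4)->(4,5)->EXIT | p2:(2,4)->(3,4)
Step 3: p0:(2,2)->(3,2) | p1:escaped | p2:(3,4)->(4,4)
Step 4: p0:(3,2)->(4,2) | p1:escaped | p2:(4,4)->(4,5)->EXIT
Step 5: p0:(4,2)->(4,3) | p1:escaped | p2:escaped
Step 6: p0:(4,3)->(4,4) | p1:escaped | p2:escaped
Step 7: p0:(4,4)->(4,5)->EXIT | p1:escaped | p2:escaped
Exit steps: [7, 2, 4]
First to escape: p1 at step 2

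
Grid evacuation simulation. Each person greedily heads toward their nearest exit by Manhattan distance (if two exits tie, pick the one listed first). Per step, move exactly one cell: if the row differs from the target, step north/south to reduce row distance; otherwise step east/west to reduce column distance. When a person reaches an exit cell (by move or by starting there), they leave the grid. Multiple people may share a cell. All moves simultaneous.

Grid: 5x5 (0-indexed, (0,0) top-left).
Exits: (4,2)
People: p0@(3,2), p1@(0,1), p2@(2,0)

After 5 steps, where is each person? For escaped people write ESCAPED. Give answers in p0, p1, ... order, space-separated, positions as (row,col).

Step 1: p0:(3,2)->(4,2)->EXIT | p1:(0,1)->(1,1) | p2:(2,0)->(3,0)
Step 2: p0:escaped | p1:(1,1)->(2,1) | p2:(3,0)->(4,0)
Step 3: p0:escaped | p1:(2,1)->(3,1) | p2:(4,0)->(4,1)
Step 4: p0:escaped | p1:(3,1)->(4,1) | p2:(4,1)->(4,2)->EXIT
Step 5: p0:escaped | p1:(4,1)->(4,2)->EXIT | p2:escaped

ESCAPED ESCAPED ESCAPED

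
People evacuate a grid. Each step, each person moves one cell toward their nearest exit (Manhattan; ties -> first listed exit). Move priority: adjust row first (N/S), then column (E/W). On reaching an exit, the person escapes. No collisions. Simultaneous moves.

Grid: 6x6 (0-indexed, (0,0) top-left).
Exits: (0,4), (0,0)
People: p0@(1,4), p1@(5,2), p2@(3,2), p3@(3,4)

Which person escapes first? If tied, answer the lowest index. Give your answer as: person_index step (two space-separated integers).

Answer: 0 1

Derivation:
Step 1: p0:(1,4)->(0,4)->EXIT | p1:(5,2)->(4,2) | p2:(3,2)->(2,2) | p3:(3,4)->(2,4)
Step 2: p0:escaped | p1:(4,2)->(3,2) | p2:(2,2)->(1,2) | p3:(2,4)->(1,4)
Step 3: p0:escaped | p1:(3,2)->(2,2) | p2:(1,2)->(0,2) | p3:(1,4)->(0,4)->EXIT
Step 4: p0:escaped | p1:(2,2)->(1,2) | p2:(0,2)->(0,3) | p3:escaped
Step 5: p0:escaped | p1:(1,2)->(0,2) | p2:(0,3)->(0,4)->EXIT | p3:escaped
Step 6: p0:escaped | p1:(0,2)->(0,3) | p2:escaped | p3:escaped
Step 7: p0:escaped | p1:(0,3)->(0,4)->EXIT | p2:escaped | p3:escaped
Exit steps: [1, 7, 5, 3]
First to escape: p0 at step 1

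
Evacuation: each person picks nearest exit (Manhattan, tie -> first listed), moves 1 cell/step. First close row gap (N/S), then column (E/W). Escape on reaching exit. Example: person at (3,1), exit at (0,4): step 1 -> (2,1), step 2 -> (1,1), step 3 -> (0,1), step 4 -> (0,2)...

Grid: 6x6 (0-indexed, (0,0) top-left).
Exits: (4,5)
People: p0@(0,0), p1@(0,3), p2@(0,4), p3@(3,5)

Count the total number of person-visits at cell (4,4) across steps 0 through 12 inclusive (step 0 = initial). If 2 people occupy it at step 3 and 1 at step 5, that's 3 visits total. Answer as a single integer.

Step 0: p0@(0,0) p1@(0,3) p2@(0,4) p3@(3,5) -> at (4,4): 0 [-], cum=0
Step 1: p0@(1,0) p1@(1,3) p2@(1,4) p3@ESC -> at (4,4): 0 [-], cum=0
Step 2: p0@(2,0) p1@(2,3) p2@(2,4) p3@ESC -> at (4,4): 0 [-], cum=0
Step 3: p0@(3,0) p1@(3,3) p2@(3,4) p3@ESC -> at (4,4): 0 [-], cum=0
Step 4: p0@(4,0) p1@(4,3) p2@(4,4) p3@ESC -> at (4,4): 1 [p2], cum=1
Step 5: p0@(4,1) p1@(4,4) p2@ESC p3@ESC -> at (4,4): 1 [p1], cum=2
Step 6: p0@(4,2) p1@ESC p2@ESC p3@ESC -> at (4,4): 0 [-], cum=2
Step 7: p0@(4,3) p1@ESC p2@ESC p3@ESC -> at (4,4): 0 [-], cum=2
Step 8: p0@(4,4) p1@ESC p2@ESC p3@ESC -> at (4,4): 1 [p0], cum=3
Step 9: p0@ESC p1@ESC p2@ESC p3@ESC -> at (4,4): 0 [-], cum=3
Total visits = 3

Answer: 3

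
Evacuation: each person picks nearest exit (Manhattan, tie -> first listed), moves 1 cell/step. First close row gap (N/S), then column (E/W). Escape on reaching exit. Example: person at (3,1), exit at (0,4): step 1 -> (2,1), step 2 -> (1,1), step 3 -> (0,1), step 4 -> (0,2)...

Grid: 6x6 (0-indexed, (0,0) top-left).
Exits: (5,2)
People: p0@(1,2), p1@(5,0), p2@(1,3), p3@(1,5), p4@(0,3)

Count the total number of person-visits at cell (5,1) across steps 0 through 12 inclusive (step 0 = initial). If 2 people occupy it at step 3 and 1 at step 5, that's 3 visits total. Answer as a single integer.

Step 0: p0@(1,2) p1@(5,0) p2@(1,3) p3@(1,5) p4@(0,3) -> at (5,1): 0 [-], cum=0
Step 1: p0@(2,2) p1@(5,1) p2@(2,3) p3@(2,5) p4@(1,3) -> at (5,1): 1 [p1], cum=1
Step 2: p0@(3,2) p1@ESC p2@(3,3) p3@(3,5) p4@(2,3) -> at (5,1): 0 [-], cum=1
Step 3: p0@(4,2) p1@ESC p2@(4,3) p3@(4,5) p4@(3,3) -> at (5,1): 0 [-], cum=1
Step 4: p0@ESC p1@ESC p2@(5,3) p3@(5,5) p4@(4,3) -> at (5,1): 0 [-], cum=1
Step 5: p0@ESC p1@ESC p2@ESC p3@(5,4) p4@(5,3) -> at (5,1): 0 [-], cum=1
Step 6: p0@ESC p1@ESC p2@ESC p3@(5,3) p4@ESC -> at (5,1): 0 [-], cum=1
Step 7: p0@ESC p1@ESC p2@ESC p3@ESC p4@ESC -> at (5,1): 0 [-], cum=1
Total visits = 1

Answer: 1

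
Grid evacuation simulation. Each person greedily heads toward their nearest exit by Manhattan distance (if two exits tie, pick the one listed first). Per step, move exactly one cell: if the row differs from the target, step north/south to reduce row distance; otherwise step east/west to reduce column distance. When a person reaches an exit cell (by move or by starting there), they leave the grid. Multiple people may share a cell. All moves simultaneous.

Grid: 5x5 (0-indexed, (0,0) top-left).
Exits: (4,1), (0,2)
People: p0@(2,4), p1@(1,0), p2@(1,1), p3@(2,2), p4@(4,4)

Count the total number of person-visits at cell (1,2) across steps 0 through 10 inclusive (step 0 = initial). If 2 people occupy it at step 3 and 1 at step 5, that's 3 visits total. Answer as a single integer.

Answer: 1

Derivation:
Step 0: p0@(2,4) p1@(1,0) p2@(1,1) p3@(2,2) p4@(4,4) -> at (1,2): 0 [-], cum=0
Step 1: p0@(1,4) p1@(0,0) p2@(0,1) p3@(1,2) p4@(4,3) -> at (1,2): 1 [p3], cum=1
Step 2: p0@(0,4) p1@(0,1) p2@ESC p3@ESC p4@(4,2) -> at (1,2): 0 [-], cum=1
Step 3: p0@(0,3) p1@ESC p2@ESC p3@ESC p4@ESC -> at (1,2): 0 [-], cum=1
Step 4: p0@ESC p1@ESC p2@ESC p3@ESC p4@ESC -> at (1,2): 0 [-], cum=1
Total visits = 1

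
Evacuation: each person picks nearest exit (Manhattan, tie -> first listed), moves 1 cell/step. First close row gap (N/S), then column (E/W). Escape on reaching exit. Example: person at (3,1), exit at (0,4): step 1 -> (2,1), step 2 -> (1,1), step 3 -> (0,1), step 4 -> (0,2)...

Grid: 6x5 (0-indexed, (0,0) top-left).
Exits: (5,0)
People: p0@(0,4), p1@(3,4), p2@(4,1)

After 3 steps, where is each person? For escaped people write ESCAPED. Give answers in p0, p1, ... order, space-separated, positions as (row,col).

Step 1: p0:(0,4)->(1,4) | p1:(3,4)->(4,4) | p2:(4,1)->(5,1)
Step 2: p0:(1,4)->(2,4) | p1:(4,4)->(5,4) | p2:(5,1)->(5,0)->EXIT
Step 3: p0:(2,4)->(3,4) | p1:(5,4)->(5,3) | p2:escaped

(3,4) (5,3) ESCAPED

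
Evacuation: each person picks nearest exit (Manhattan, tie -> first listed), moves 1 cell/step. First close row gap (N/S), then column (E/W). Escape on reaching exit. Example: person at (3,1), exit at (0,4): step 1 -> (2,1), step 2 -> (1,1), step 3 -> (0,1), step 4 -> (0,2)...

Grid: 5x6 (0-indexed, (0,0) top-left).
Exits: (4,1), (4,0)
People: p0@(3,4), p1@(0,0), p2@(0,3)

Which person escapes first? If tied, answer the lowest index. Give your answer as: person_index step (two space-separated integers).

Step 1: p0:(3,4)->(4,4) | p1:(0,0)->(1,0) | p2:(0,3)->(1,3)
Step 2: p0:(4,4)->(4,3) | p1:(1,0)->(2,0) | p2:(1,3)->(2,3)
Step 3: p0:(4,3)->(4,2) | p1:(2,0)->(3,0) | p2:(2,3)->(3,3)
Step 4: p0:(4,2)->(4,1)->EXIT | p1:(3,0)->(4,0)->EXIT | p2:(3,3)->(4,3)
Step 5: p0:escaped | p1:escaped | p2:(4,3)->(4,2)
Step 6: p0:escaped | p1:escaped | p2:(4,2)->(4,1)->EXIT
Exit steps: [4, 4, 6]
First to escape: p0 at step 4

Answer: 0 4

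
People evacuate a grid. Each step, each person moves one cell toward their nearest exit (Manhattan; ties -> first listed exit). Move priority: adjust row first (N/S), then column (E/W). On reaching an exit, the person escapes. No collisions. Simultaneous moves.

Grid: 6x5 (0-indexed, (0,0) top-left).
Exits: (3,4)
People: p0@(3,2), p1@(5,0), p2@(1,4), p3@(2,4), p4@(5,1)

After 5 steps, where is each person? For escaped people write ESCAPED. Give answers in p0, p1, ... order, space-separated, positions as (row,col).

Step 1: p0:(3,2)->(3,3) | p1:(5,0)->(4,0) | p2:(1,4)->(2,4) | p3:(2,4)->(3,4)->EXIT | p4:(5,1)->(4,1)
Step 2: p0:(3,3)->(3,4)->EXIT | p1:(4,0)->(3,0) | p2:(2,4)->(3,4)->EXIT | p3:escaped | p4:(4,1)->(3,1)
Step 3: p0:escaped | p1:(3,0)->(3,1) | p2:escaped | p3:escaped | p4:(3,1)->(3,2)
Step 4: p0:escaped | p1:(3,1)->(3,2) | p2:escaped | p3:escaped | p4:(3,2)->(3,3)
Step 5: p0:escaped | p1:(3,2)->(3,3) | p2:escaped | p3:escaped | p4:(3,3)->(3,4)->EXIT

ESCAPED (3,3) ESCAPED ESCAPED ESCAPED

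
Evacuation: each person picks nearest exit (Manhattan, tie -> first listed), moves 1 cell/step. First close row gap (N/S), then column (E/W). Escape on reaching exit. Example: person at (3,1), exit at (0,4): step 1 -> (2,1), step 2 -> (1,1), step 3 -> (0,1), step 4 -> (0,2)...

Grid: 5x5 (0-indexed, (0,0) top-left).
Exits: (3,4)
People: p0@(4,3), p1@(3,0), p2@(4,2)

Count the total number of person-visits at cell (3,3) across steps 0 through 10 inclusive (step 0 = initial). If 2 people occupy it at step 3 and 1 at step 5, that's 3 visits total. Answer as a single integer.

Step 0: p0@(4,3) p1@(3,0) p2@(4,2) -> at (3,3): 0 [-], cum=0
Step 1: p0@(3,3) p1@(3,1) p2@(3,2) -> at (3,3): 1 [p0], cum=1
Step 2: p0@ESC p1@(3,2) p2@(3,3) -> at (3,3): 1 [p2], cum=2
Step 3: p0@ESC p1@(3,3) p2@ESC -> at (3,3): 1 [p1], cum=3
Step 4: p0@ESC p1@ESC p2@ESC -> at (3,3): 0 [-], cum=3
Total visits = 3

Answer: 3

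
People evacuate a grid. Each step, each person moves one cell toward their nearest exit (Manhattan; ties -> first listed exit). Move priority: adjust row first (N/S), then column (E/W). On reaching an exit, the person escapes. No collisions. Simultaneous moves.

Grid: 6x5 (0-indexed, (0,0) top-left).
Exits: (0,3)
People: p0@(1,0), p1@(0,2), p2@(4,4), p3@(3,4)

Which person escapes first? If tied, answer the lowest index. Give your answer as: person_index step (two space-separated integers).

Answer: 1 1

Derivation:
Step 1: p0:(1,0)->(0,0) | p1:(0,2)->(0,3)->EXIT | p2:(4,4)->(3,4) | p3:(3,4)->(2,4)
Step 2: p0:(0,0)->(0,1) | p1:escaped | p2:(3,4)->(2,4) | p3:(2,4)->(1,4)
Step 3: p0:(0,1)->(0,2) | p1:escaped | p2:(2,4)->(1,4) | p3:(1,4)->(0,4)
Step 4: p0:(0,2)->(0,3)->EXIT | p1:escaped | p2:(1,4)->(0,4) | p3:(0,4)->(0,3)->EXIT
Step 5: p0:escaped | p1:escaped | p2:(0,4)->(0,3)->EXIT | p3:escaped
Exit steps: [4, 1, 5, 4]
First to escape: p1 at step 1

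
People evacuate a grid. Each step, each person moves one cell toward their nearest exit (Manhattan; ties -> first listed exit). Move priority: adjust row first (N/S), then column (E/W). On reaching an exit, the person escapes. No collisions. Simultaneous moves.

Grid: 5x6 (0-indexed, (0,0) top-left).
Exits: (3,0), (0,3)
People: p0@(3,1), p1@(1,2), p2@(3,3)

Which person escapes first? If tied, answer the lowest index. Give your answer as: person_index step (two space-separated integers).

Step 1: p0:(3,1)->(3,0)->EXIT | p1:(1,2)->(0,2) | p2:(3,3)->(3,2)
Step 2: p0:escaped | p1:(0,2)->(0,3)->EXIT | p2:(3,2)->(3,1)
Step 3: p0:escaped | p1:escaped | p2:(3,1)->(3,0)->EXIT
Exit steps: [1, 2, 3]
First to escape: p0 at step 1

Answer: 0 1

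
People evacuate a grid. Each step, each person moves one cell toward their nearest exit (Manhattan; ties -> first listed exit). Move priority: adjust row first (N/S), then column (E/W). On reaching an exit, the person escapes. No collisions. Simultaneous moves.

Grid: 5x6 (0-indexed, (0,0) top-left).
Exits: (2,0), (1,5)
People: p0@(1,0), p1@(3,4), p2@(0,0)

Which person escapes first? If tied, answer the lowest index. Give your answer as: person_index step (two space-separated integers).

Answer: 0 1

Derivation:
Step 1: p0:(1,0)->(2,0)->EXIT | p1:(3,4)->(2,4) | p2:(0,0)->(1,0)
Step 2: p0:escaped | p1:(2,4)->(1,4) | p2:(1,0)->(2,0)->EXIT
Step 3: p0:escaped | p1:(1,4)->(1,5)->EXIT | p2:escaped
Exit steps: [1, 3, 2]
First to escape: p0 at step 1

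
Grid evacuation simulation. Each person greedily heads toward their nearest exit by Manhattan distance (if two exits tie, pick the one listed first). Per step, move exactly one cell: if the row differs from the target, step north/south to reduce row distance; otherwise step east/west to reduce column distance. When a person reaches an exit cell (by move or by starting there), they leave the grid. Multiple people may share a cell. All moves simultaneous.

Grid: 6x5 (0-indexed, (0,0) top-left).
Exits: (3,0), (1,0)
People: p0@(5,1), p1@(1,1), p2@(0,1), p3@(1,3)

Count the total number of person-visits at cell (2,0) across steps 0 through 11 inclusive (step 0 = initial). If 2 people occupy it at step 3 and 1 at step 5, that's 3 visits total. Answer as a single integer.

Step 0: p0@(5,1) p1@(1,1) p2@(0,1) p3@(1,3) -> at (2,0): 0 [-], cum=0
Step 1: p0@(4,1) p1@ESC p2@(1,1) p3@(1,2) -> at (2,0): 0 [-], cum=0
Step 2: p0@(3,1) p1@ESC p2@ESC p3@(1,1) -> at (2,0): 0 [-], cum=0
Step 3: p0@ESC p1@ESC p2@ESC p3@ESC -> at (2,0): 0 [-], cum=0
Total visits = 0

Answer: 0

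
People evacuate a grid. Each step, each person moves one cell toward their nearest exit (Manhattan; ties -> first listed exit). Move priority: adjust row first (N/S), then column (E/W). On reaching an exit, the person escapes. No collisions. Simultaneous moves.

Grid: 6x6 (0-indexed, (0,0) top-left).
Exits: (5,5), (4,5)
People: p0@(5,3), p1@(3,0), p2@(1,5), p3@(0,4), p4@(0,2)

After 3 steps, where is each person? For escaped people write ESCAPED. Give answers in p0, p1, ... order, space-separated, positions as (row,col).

Step 1: p0:(5,3)->(5,4) | p1:(3,0)->(4,0) | p2:(1,5)->(2,5) | p3:(0,4)->(1,4) | p4:(0,2)->(1,2)
Step 2: p0:(5,4)->(5,5)->EXIT | p1:(4,0)->(4,1) | p2:(2,5)->(3,5) | p3:(1,4)->(2,4) | p4:(1,2)->(2,2)
Step 3: p0:escaped | p1:(4,1)->(4,2) | p2:(3,5)->(4,5)->EXIT | p3:(2,4)->(3,4) | p4:(2,2)->(3,2)

ESCAPED (4,2) ESCAPED (3,4) (3,2)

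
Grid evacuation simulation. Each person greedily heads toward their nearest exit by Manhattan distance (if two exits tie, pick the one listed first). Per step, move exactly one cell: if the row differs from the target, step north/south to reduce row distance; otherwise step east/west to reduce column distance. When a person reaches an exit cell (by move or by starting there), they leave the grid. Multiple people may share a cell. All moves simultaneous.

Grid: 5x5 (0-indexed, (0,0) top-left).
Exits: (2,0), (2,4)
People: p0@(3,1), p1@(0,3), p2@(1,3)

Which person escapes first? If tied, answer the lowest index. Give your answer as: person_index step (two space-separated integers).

Step 1: p0:(3,1)->(2,1) | p1:(0,3)->(1,3) | p2:(1,3)->(2,3)
Step 2: p0:(2,1)->(2,0)->EXIT | p1:(1,3)->(2,3) | p2:(2,3)->(2,4)->EXIT
Step 3: p0:escaped | p1:(2,3)->(2,4)->EXIT | p2:escaped
Exit steps: [2, 3, 2]
First to escape: p0 at step 2

Answer: 0 2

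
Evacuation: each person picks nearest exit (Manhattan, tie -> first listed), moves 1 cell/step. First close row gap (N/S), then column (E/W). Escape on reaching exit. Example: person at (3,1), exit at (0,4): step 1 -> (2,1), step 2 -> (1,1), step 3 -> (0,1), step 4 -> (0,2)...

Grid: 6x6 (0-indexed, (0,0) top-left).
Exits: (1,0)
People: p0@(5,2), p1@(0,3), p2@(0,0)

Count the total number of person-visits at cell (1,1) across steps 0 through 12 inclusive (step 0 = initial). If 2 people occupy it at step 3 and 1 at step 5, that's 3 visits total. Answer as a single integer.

Answer: 2

Derivation:
Step 0: p0@(5,2) p1@(0,3) p2@(0,0) -> at (1,1): 0 [-], cum=0
Step 1: p0@(4,2) p1@(1,3) p2@ESC -> at (1,1): 0 [-], cum=0
Step 2: p0@(3,2) p1@(1,2) p2@ESC -> at (1,1): 0 [-], cum=0
Step 3: p0@(2,2) p1@(1,1) p2@ESC -> at (1,1): 1 [p1], cum=1
Step 4: p0@(1,2) p1@ESC p2@ESC -> at (1,1): 0 [-], cum=1
Step 5: p0@(1,1) p1@ESC p2@ESC -> at (1,1): 1 [p0], cum=2
Step 6: p0@ESC p1@ESC p2@ESC -> at (1,1): 0 [-], cum=2
Total visits = 2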